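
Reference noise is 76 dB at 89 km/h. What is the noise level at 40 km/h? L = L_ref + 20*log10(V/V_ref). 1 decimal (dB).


V/V_ref = 40 / 89 = 0.449438
log10(0.449438) = -0.34733
20 * -0.34733 = -6.9466
L = 76 + -6.9466 = 69.1 dB

69.1


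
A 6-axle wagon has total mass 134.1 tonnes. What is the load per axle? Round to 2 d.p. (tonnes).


Load per axle = total weight / number of axles
Load = 134.1 / 6
Load = 22.35 tonnes

22.35


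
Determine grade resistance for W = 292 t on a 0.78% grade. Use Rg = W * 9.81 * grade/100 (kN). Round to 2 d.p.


Rg = W * 9.81 * grade / 100
Rg = 292 * 9.81 * 0.78 / 100
Rg = 2864.52 * 0.0078
Rg = 22.34 kN

22.34


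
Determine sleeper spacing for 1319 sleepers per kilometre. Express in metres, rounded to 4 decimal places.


Spacing = 1000 m / number of sleepers
Spacing = 1000 / 1319
Spacing = 0.7582 m

0.7582


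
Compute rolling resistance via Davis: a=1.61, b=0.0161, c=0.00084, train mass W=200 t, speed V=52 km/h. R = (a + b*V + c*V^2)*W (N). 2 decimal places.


b*V = 0.0161 * 52 = 0.8372
c*V^2 = 0.00084 * 2704 = 2.27136
R_per_t = 1.61 + 0.8372 + 2.27136 = 4.71856 N/t
R_total = 4.71856 * 200 = 943.71 N

943.71


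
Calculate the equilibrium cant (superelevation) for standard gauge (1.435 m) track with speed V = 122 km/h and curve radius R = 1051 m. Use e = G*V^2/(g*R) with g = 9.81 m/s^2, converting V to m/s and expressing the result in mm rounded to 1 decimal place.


Convert speed: V = 122 / 3.6 = 33.8889 m/s
Apply formula: e = 1.435 * 33.8889^2 / (9.81 * 1051)
e = 1.435 * 1148.4568 / 10310.31
e = 0.159843 m = 159.8 mm

159.8


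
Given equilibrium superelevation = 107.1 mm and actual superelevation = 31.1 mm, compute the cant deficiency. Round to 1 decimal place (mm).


Cant deficiency = equilibrium cant - actual cant
CD = 107.1 - 31.1
CD = 76.0 mm

76.0


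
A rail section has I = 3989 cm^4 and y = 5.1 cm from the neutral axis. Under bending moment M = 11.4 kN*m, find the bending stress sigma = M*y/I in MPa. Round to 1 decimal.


Convert units:
M = 11.4 kN*m = 11400000 N*mm
y = 5.1 cm = 51 mm
I = 3989 cm^4 = 39890000 mm^4
sigma = 11400000 * 51 / 39890000
sigma = 14.6 MPa

14.6


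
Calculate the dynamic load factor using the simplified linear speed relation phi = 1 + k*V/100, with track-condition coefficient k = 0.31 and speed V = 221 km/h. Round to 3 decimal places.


phi = 1 + k * V / 100
phi = 1 + 0.31 * 221 / 100
phi = 1 + 0.6851
phi = 1.685

1.685


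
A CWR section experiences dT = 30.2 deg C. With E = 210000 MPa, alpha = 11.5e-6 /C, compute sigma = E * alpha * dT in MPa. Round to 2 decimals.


sigma = E * alpha * dT
sigma = 210000 * 11.5e-6 * 30.2
sigma = 2.415 * 30.2
sigma = 72.93 MPa

72.93


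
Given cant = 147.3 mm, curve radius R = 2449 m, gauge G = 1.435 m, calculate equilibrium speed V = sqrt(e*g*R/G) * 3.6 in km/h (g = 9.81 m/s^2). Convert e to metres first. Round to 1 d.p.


Convert cant: e = 147.3 mm = 0.1473 m
V_ms = sqrt(0.1473 * 9.81 * 2449 / 1.435)
V_ms = sqrt(2466.088388) = 49.6597 m/s
V = 49.6597 * 3.6 = 178.8 km/h

178.8


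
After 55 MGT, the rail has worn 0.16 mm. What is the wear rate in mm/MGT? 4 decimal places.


Wear rate = total wear / cumulative tonnage
Rate = 0.16 / 55
Rate = 0.0029 mm/MGT

0.0029


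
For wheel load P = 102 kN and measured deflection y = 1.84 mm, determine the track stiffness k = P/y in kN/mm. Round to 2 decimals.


Track stiffness k = P / y
k = 102 / 1.84
k = 55.43 kN/mm

55.43


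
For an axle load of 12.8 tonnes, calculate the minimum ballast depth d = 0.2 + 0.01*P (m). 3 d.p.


d = 0.2 + 0.01 * 12.8
d = 0.2 + 0.128
d = 0.328 m

0.328


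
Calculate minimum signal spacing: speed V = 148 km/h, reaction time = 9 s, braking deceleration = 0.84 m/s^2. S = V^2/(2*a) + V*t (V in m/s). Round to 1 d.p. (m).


V = 148 / 3.6 = 41.1111 m/s
Braking distance = 41.1111^2 / (2*0.84) = 1006.0259 m
Sighting distance = 41.1111 * 9 = 370.0 m
S = 1006.0259 + 370.0 = 1376.0 m

1376.0


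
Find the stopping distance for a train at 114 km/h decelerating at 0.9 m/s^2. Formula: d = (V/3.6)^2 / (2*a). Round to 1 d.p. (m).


Convert speed: V = 114 / 3.6 = 31.6667 m/s
V^2 = 1002.7778
d = 1002.7778 / (2 * 0.9)
d = 1002.7778 / 1.8
d = 557.1 m

557.1


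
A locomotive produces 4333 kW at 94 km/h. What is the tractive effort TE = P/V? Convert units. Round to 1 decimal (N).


Convert: P = 4333 kW = 4333000 W
V = 94 / 3.6 = 26.1111 m/s
TE = 4333000 / 26.1111
TE = 165944.7 N

165944.7


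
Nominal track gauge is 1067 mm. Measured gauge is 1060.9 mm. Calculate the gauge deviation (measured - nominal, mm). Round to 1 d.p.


Deviation = measured - nominal
Deviation = 1060.9 - 1067
Deviation = -6.1 mm

-6.1


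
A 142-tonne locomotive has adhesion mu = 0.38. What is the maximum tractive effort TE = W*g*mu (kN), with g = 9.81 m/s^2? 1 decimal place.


TE_max = W * g * mu
TE_max = 142 * 9.81 * 0.38
TE_max = 1393.02 * 0.38
TE_max = 529.3 kN

529.3


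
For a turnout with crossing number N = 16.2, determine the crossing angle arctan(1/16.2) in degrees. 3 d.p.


1/N = 1/16.2 = 0.061728
angle = arctan(0.061728) = 0.06165 rad
angle = 0.06165 * 180/pi = 3.532 degrees

3.532


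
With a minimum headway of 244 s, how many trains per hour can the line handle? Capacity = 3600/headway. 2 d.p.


Capacity = 3600 / headway
Capacity = 3600 / 244
Capacity = 14.75 trains/hour

14.75


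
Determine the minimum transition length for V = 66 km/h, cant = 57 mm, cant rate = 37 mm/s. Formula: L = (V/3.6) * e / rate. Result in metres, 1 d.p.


Convert speed: V = 66 / 3.6 = 18.3333 m/s
L = 18.3333 * 57 / 37
L = 1045.0 / 37
L = 28.2 m

28.2


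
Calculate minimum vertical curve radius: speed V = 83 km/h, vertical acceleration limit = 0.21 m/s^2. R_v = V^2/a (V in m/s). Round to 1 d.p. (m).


Convert speed: V = 83 / 3.6 = 23.0556 m/s
V^2 = 531.5586 m^2/s^2
R_v = 531.5586 / 0.21
R_v = 2531.2 m

2531.2


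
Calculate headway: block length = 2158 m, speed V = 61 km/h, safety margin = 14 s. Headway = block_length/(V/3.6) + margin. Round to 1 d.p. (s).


V = 61 / 3.6 = 16.9444 m/s
Block traversal time = 2158 / 16.9444 = 127.3574 s
Headway = 127.3574 + 14
Headway = 141.4 s

141.4


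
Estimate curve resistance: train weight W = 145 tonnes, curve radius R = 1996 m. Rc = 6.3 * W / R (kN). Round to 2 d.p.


Rc = 6.3 * W / R
Rc = 6.3 * 145 / 1996
Rc = 913.5 / 1996
Rc = 0.46 kN

0.46


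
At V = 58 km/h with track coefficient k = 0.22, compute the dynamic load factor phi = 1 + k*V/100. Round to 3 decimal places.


phi = 1 + k * V / 100
phi = 1 + 0.22 * 58 / 100
phi = 1 + 0.1276
phi = 1.128

1.128


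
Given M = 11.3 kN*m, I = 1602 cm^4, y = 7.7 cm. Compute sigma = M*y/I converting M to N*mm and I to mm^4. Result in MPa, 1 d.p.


Convert units:
M = 11.3 kN*m = 11300000 N*mm
y = 7.7 cm = 77 mm
I = 1602 cm^4 = 16020000 mm^4
sigma = 11300000 * 77 / 16020000
sigma = 54.3 MPa

54.3


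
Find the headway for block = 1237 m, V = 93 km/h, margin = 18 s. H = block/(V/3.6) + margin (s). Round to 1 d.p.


V = 93 / 3.6 = 25.8333 m/s
Block traversal time = 1237 / 25.8333 = 47.8839 s
Headway = 47.8839 + 18
Headway = 65.9 s

65.9


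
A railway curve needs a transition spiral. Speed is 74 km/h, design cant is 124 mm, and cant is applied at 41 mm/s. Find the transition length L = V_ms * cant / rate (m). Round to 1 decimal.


Convert speed: V = 74 / 3.6 = 20.5556 m/s
L = 20.5556 * 124 / 41
L = 2548.8889 / 41
L = 62.2 m

62.2


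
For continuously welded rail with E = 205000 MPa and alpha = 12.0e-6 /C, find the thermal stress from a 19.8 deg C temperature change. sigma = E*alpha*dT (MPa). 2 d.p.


sigma = E * alpha * dT
sigma = 205000 * 12.0e-6 * 19.8
sigma = 2.46 * 19.8
sigma = 48.71 MPa

48.71


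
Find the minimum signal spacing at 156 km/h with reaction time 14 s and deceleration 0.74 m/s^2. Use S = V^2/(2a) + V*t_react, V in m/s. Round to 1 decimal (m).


V = 156 / 3.6 = 43.3333 m/s
Braking distance = 43.3333^2 / (2*0.74) = 1268.7688 m
Sighting distance = 43.3333 * 14 = 606.6667 m
S = 1268.7688 + 606.6667 = 1875.4 m

1875.4


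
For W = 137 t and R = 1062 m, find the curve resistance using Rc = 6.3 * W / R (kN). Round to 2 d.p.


Rc = 6.3 * W / R
Rc = 6.3 * 137 / 1062
Rc = 863.1 / 1062
Rc = 0.81 kN

0.81


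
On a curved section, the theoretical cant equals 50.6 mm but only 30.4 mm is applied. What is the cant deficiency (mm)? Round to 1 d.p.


Cant deficiency = equilibrium cant - actual cant
CD = 50.6 - 30.4
CD = 20.2 mm

20.2


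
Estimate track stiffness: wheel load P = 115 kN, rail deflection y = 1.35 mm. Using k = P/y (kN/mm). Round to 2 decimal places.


Track stiffness k = P / y
k = 115 / 1.35
k = 85.19 kN/mm

85.19


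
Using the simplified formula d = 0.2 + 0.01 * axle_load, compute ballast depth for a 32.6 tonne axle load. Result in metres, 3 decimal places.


d = 0.2 + 0.01 * 32.6
d = 0.2 + 0.326
d = 0.526 m

0.526


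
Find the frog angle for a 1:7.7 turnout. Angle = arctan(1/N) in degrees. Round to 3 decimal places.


1/N = 1/7.7 = 0.12987
angle = arctan(0.12987) = 0.129147 rad
angle = 0.129147 * 180/pi = 7.400 degrees

7.400


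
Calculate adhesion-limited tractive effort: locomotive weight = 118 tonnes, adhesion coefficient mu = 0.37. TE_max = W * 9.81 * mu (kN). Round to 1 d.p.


TE_max = W * g * mu
TE_max = 118 * 9.81 * 0.37
TE_max = 1157.58 * 0.37
TE_max = 428.3 kN

428.3


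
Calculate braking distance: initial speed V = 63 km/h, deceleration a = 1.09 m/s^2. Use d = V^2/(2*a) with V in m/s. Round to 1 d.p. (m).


Convert speed: V = 63 / 3.6 = 17.5 m/s
V^2 = 306.25
d = 306.25 / (2 * 1.09)
d = 306.25 / 2.18
d = 140.5 m

140.5


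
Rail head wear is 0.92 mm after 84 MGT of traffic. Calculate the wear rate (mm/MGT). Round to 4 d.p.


Wear rate = total wear / cumulative tonnage
Rate = 0.92 / 84
Rate = 0.0110 mm/MGT

0.0110


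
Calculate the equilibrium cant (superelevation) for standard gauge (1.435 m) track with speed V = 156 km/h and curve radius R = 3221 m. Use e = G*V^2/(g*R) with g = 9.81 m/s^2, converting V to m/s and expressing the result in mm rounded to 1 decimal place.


Convert speed: V = 156 / 3.6 = 43.3333 m/s
Apply formula: e = 1.435 * 43.3333^2 / (9.81 * 3221)
e = 1.435 * 1877.7778 / 31598.01
e = 0.085278 m = 85.3 mm

85.3


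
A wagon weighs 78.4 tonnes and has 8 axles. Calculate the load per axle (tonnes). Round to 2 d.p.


Load per axle = total weight / number of axles
Load = 78.4 / 8
Load = 9.80 tonnes

9.80


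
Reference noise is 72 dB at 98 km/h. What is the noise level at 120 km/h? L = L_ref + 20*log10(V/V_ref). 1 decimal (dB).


V/V_ref = 120 / 98 = 1.22449
log10(1.22449) = 0.087955
20 * 0.087955 = 1.7591
L = 72 + 1.7591 = 73.8 dB

73.8


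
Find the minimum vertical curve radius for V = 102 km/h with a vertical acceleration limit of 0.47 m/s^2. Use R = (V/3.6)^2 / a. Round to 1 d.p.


Convert speed: V = 102 / 3.6 = 28.3333 m/s
V^2 = 802.7778 m^2/s^2
R_v = 802.7778 / 0.47
R_v = 1708.0 m

1708.0


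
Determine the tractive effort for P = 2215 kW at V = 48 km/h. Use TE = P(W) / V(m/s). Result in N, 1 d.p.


Convert: P = 2215 kW = 2215000 W
V = 48 / 3.6 = 13.3333 m/s
TE = 2215000 / 13.3333
TE = 166125.0 N

166125.0


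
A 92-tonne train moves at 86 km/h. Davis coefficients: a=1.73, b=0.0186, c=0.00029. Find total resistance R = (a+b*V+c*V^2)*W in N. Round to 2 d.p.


b*V = 0.0186 * 86 = 1.5996
c*V^2 = 0.00029 * 7396 = 2.14484
R_per_t = 1.73 + 1.5996 + 2.14484 = 5.47444 N/t
R_total = 5.47444 * 92 = 503.65 N

503.65


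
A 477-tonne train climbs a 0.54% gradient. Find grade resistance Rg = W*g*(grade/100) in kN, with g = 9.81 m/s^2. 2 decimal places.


Rg = W * 9.81 * grade / 100
Rg = 477 * 9.81 * 0.54 / 100
Rg = 4679.37 * 0.0054
Rg = 25.27 kN

25.27


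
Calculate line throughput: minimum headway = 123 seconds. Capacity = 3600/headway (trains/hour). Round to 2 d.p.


Capacity = 3600 / headway
Capacity = 3600 / 123
Capacity = 29.27 trains/hour

29.27


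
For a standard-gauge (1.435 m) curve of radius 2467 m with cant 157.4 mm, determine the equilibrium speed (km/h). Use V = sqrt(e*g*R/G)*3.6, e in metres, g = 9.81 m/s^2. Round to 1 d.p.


Convert cant: e = 157.4 mm = 0.1574 m
V_ms = sqrt(0.1574 * 9.81 * 2467 / 1.435)
V_ms = sqrt(2654.550452) = 51.5223 m/s
V = 51.5223 * 3.6 = 185.5 km/h

185.5


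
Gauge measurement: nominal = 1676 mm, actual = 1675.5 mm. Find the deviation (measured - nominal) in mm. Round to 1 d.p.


Deviation = measured - nominal
Deviation = 1675.5 - 1676
Deviation = -0.5 mm

-0.5


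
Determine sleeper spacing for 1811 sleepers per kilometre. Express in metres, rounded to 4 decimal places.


Spacing = 1000 m / number of sleepers
Spacing = 1000 / 1811
Spacing = 0.5522 m

0.5522


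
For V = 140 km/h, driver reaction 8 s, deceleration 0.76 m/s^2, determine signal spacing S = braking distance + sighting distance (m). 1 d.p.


V = 140 / 3.6 = 38.8889 m/s
Braking distance = 38.8889^2 / (2*0.76) = 994.9643 m
Sighting distance = 38.8889 * 8 = 311.1111 m
S = 994.9643 + 311.1111 = 1306.1 m

1306.1


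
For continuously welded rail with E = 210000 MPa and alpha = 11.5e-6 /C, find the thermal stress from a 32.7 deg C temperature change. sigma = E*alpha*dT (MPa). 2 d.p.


sigma = E * alpha * dT
sigma = 210000 * 11.5e-6 * 32.7
sigma = 2.415 * 32.7
sigma = 78.97 MPa

78.97


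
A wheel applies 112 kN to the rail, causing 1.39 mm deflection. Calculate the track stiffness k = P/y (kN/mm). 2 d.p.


Track stiffness k = P / y
k = 112 / 1.39
k = 80.58 kN/mm

80.58


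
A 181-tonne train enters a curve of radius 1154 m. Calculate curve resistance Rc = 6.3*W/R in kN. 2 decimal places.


Rc = 6.3 * W / R
Rc = 6.3 * 181 / 1154
Rc = 1140.3 / 1154
Rc = 0.99 kN

0.99


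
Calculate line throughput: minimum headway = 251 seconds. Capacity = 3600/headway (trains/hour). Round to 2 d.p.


Capacity = 3600 / headway
Capacity = 3600 / 251
Capacity = 14.34 trains/hour

14.34


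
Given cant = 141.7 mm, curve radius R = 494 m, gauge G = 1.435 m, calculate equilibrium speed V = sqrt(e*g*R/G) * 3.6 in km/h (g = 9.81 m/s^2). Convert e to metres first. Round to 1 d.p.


Convert cant: e = 141.7 mm = 0.1417 m
V_ms = sqrt(0.1417 * 9.81 * 494 / 1.435)
V_ms = sqrt(478.535218) = 21.8754 m/s
V = 21.8754 * 3.6 = 78.8 km/h

78.8


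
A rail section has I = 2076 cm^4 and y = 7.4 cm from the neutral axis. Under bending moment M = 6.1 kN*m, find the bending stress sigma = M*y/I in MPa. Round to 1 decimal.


Convert units:
M = 6.1 kN*m = 6100000 N*mm
y = 7.4 cm = 74 mm
I = 2076 cm^4 = 20760000 mm^4
sigma = 6100000 * 74 / 20760000
sigma = 21.7 MPa

21.7


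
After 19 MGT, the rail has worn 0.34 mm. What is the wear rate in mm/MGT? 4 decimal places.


Wear rate = total wear / cumulative tonnage
Rate = 0.34 / 19
Rate = 0.0179 mm/MGT

0.0179


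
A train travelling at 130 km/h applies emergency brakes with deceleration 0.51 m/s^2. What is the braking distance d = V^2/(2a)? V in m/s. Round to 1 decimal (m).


Convert speed: V = 130 / 3.6 = 36.1111 m/s
V^2 = 1304.0123
d = 1304.0123 / (2 * 0.51)
d = 1304.0123 / 1.02
d = 1278.4 m

1278.4


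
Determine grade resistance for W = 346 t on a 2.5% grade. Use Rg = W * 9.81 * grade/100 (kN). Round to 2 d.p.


Rg = W * 9.81 * grade / 100
Rg = 346 * 9.81 * 2.5 / 100
Rg = 3394.26 * 0.025
Rg = 84.86 kN

84.86


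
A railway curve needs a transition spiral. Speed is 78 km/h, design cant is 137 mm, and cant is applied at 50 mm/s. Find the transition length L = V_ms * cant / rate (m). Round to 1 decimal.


Convert speed: V = 78 / 3.6 = 21.6667 m/s
L = 21.6667 * 137 / 50
L = 2968.3333 / 50
L = 59.4 m

59.4


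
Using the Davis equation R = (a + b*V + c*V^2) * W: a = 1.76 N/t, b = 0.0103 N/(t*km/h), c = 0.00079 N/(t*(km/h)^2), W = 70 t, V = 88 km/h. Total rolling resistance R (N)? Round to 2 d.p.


b*V = 0.0103 * 88 = 0.9064
c*V^2 = 0.00079 * 7744 = 6.11776
R_per_t = 1.76 + 0.9064 + 6.11776 = 8.78416 N/t
R_total = 8.78416 * 70 = 614.89 N

614.89


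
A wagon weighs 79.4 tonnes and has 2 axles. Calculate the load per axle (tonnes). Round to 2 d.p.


Load per axle = total weight / number of axles
Load = 79.4 / 2
Load = 39.70 tonnes

39.70


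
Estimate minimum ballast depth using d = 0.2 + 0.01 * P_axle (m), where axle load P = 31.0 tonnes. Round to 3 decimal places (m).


d = 0.2 + 0.01 * 31.0
d = 0.2 + 0.31
d = 0.510 m

0.510


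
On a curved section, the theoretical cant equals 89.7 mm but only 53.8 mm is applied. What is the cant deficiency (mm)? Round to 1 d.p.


Cant deficiency = equilibrium cant - actual cant
CD = 89.7 - 53.8
CD = 35.9 mm

35.9


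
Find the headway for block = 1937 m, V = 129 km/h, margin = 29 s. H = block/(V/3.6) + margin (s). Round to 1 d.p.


V = 129 / 3.6 = 35.8333 m/s
Block traversal time = 1937 / 35.8333 = 54.0558 s
Headway = 54.0558 + 29
Headway = 83.1 s

83.1


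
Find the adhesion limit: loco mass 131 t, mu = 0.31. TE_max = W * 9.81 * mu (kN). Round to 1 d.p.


TE_max = W * g * mu
TE_max = 131 * 9.81 * 0.31
TE_max = 1285.11 * 0.31
TE_max = 398.4 kN

398.4


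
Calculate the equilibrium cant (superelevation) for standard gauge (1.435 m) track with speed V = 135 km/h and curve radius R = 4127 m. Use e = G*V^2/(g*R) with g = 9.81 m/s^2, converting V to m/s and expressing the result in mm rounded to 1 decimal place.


Convert speed: V = 135 / 3.6 = 37.5 m/s
Apply formula: e = 1.435 * 37.5^2 / (9.81 * 4127)
e = 1.435 * 1406.25 / 40485.87
e = 0.049844 m = 49.8 mm

49.8


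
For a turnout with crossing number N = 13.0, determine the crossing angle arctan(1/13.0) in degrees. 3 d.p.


1/N = 1/13.0 = 0.076923
angle = arctan(0.076923) = 0.076772 rad
angle = 0.076772 * 180/pi = 4.399 degrees

4.399


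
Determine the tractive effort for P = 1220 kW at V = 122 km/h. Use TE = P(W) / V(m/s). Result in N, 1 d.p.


Convert: P = 1220 kW = 1220000 W
V = 122 / 3.6 = 33.8889 m/s
TE = 1220000 / 33.8889
TE = 36000.0 N

36000.0


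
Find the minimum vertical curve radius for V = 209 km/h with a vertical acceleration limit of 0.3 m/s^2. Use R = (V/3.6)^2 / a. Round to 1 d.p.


Convert speed: V = 209 / 3.6 = 58.0556 m/s
V^2 = 3370.4475 m^2/s^2
R_v = 3370.4475 / 0.3
R_v = 11234.8 m

11234.8


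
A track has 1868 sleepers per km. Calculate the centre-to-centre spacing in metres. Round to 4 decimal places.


Spacing = 1000 m / number of sleepers
Spacing = 1000 / 1868
Spacing = 0.5353 m

0.5353


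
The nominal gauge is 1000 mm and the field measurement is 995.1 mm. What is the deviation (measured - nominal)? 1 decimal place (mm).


Deviation = measured - nominal
Deviation = 995.1 - 1000
Deviation = -4.9 mm

-4.9


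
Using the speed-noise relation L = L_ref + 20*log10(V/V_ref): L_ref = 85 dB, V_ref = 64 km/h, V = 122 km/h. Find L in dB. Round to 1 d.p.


V/V_ref = 122 / 64 = 1.90625
log10(1.90625) = 0.28018
20 * 0.28018 = 5.6036
L = 85 + 5.6036 = 90.6 dB

90.6


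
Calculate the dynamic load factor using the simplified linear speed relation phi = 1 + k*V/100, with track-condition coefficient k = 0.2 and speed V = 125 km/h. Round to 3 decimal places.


phi = 1 + k * V / 100
phi = 1 + 0.2 * 125 / 100
phi = 1 + 0.25
phi = 1.250

1.250


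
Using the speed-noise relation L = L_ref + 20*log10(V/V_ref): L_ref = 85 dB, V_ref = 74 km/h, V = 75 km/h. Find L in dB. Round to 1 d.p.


V/V_ref = 75 / 74 = 1.013514
log10(1.013514) = 0.00583
20 * 0.00583 = 0.1166
L = 85 + 0.1166 = 85.1 dB

85.1


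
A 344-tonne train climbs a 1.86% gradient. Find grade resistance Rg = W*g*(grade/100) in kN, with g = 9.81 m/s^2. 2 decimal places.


Rg = W * 9.81 * grade / 100
Rg = 344 * 9.81 * 1.86 / 100
Rg = 3374.64 * 0.0186
Rg = 62.77 kN

62.77


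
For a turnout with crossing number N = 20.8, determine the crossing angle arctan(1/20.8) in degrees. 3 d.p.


1/N = 1/20.8 = 0.048077
angle = arctan(0.048077) = 0.04804 rad
angle = 0.04804 * 180/pi = 2.752 degrees

2.752


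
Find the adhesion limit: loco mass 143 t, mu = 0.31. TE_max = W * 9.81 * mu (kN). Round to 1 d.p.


TE_max = W * g * mu
TE_max = 143 * 9.81 * 0.31
TE_max = 1402.83 * 0.31
TE_max = 434.9 kN

434.9


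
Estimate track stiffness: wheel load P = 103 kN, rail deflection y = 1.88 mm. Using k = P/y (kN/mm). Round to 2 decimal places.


Track stiffness k = P / y
k = 103 / 1.88
k = 54.79 kN/mm

54.79


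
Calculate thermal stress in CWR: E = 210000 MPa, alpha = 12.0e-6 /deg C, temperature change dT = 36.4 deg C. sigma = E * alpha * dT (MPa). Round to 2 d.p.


sigma = E * alpha * dT
sigma = 210000 * 12.0e-6 * 36.4
sigma = 2.52 * 36.4
sigma = 91.73 MPa

91.73


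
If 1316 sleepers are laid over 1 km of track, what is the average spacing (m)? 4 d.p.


Spacing = 1000 m / number of sleepers
Spacing = 1000 / 1316
Spacing = 0.7599 m

0.7599


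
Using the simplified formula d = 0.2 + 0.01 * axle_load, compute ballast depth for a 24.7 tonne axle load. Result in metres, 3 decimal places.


d = 0.2 + 0.01 * 24.7
d = 0.2 + 0.247
d = 0.447 m

0.447


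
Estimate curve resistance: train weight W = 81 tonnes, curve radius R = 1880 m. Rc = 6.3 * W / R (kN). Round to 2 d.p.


Rc = 6.3 * W / R
Rc = 6.3 * 81 / 1880
Rc = 510.3 / 1880
Rc = 0.27 kN

0.27


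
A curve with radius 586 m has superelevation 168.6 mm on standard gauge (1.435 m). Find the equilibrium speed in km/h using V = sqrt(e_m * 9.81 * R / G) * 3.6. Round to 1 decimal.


Convert cant: e = 168.6 mm = 0.1686 m
V_ms = sqrt(0.1686 * 9.81 * 586 / 1.435)
V_ms = sqrt(675.417475) = 25.9888 m/s
V = 25.9888 * 3.6 = 93.6 km/h

93.6


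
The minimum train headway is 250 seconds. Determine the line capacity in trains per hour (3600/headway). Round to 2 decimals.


Capacity = 3600 / headway
Capacity = 3600 / 250
Capacity = 14.40 trains/hour

14.40


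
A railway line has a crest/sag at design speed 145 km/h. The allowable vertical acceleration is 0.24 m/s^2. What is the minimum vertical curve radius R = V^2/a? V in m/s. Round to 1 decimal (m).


Convert speed: V = 145 / 3.6 = 40.2778 m/s
V^2 = 1622.2994 m^2/s^2
R_v = 1622.2994 / 0.24
R_v = 6759.6 m

6759.6


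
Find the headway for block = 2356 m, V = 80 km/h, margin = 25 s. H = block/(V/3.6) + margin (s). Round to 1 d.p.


V = 80 / 3.6 = 22.2222 m/s
Block traversal time = 2356 / 22.2222 = 106.02 s
Headway = 106.02 + 25
Headway = 131.0 s

131.0


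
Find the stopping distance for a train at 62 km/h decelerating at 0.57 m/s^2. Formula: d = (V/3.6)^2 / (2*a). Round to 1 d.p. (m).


Convert speed: V = 62 / 3.6 = 17.2222 m/s
V^2 = 296.6049
d = 296.6049 / (2 * 0.57)
d = 296.6049 / 1.14
d = 260.2 m

260.2


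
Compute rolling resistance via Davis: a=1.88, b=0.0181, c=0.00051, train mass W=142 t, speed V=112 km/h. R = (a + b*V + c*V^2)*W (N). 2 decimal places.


b*V = 0.0181 * 112 = 2.0272
c*V^2 = 0.00051 * 12544 = 6.39744
R_per_t = 1.88 + 2.0272 + 6.39744 = 10.30464 N/t
R_total = 10.30464 * 142 = 1463.26 N

1463.26


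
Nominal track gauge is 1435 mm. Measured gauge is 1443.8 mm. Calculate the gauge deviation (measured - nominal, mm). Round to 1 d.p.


Deviation = measured - nominal
Deviation = 1443.8 - 1435
Deviation = 8.8 mm

8.8


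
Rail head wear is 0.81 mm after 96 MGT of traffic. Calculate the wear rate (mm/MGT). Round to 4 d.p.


Wear rate = total wear / cumulative tonnage
Rate = 0.81 / 96
Rate = 0.0084 mm/MGT

0.0084


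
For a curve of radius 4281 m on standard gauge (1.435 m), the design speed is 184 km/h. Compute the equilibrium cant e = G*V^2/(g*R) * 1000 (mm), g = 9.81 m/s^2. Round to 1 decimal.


Convert speed: V = 184 / 3.6 = 51.1111 m/s
Apply formula: e = 1.435 * 51.1111^2 / (9.81 * 4281)
e = 1.435 * 2612.3457 / 41996.61
e = 0.089262 m = 89.3 mm

89.3


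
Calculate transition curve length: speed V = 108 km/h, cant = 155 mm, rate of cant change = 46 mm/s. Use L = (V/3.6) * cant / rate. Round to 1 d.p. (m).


Convert speed: V = 108 / 3.6 = 30.0 m/s
L = 30.0 * 155 / 46
L = 4650.0 / 46
L = 101.1 m

101.1


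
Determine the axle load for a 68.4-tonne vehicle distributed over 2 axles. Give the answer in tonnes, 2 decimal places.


Load per axle = total weight / number of axles
Load = 68.4 / 2
Load = 34.20 tonnes

34.20


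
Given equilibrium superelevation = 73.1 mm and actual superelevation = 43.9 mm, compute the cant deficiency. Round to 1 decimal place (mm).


Cant deficiency = equilibrium cant - actual cant
CD = 73.1 - 43.9
CD = 29.2 mm

29.2


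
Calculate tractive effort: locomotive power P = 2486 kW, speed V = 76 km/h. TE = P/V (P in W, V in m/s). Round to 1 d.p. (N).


Convert: P = 2486 kW = 2486000 W
V = 76 / 3.6 = 21.1111 m/s
TE = 2486000 / 21.1111
TE = 117757.9 N

117757.9


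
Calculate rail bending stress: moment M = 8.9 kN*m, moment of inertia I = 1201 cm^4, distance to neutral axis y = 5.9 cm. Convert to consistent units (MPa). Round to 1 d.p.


Convert units:
M = 8.9 kN*m = 8900000 N*mm
y = 5.9 cm = 59 mm
I = 1201 cm^4 = 12010000 mm^4
sigma = 8900000 * 59 / 12010000
sigma = 43.7 MPa

43.7


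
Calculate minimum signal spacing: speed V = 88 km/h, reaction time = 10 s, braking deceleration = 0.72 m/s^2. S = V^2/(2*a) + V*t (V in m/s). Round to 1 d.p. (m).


V = 88 / 3.6 = 24.4444 m/s
Braking distance = 24.4444^2 / (2*0.72) = 414.952 m
Sighting distance = 24.4444 * 10 = 244.4444 m
S = 414.952 + 244.4444 = 659.4 m

659.4


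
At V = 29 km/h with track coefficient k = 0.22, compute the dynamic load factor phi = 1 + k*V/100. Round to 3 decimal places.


phi = 1 + k * V / 100
phi = 1 + 0.22 * 29 / 100
phi = 1 + 0.0638
phi = 1.064

1.064


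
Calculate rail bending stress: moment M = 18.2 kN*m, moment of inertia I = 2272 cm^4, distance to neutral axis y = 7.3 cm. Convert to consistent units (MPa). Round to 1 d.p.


Convert units:
M = 18.2 kN*m = 18200000 N*mm
y = 7.3 cm = 73 mm
I = 2272 cm^4 = 22720000 mm^4
sigma = 18200000 * 73 / 22720000
sigma = 58.5 MPa

58.5


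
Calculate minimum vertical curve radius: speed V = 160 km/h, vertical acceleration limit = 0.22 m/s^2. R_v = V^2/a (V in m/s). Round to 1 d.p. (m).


Convert speed: V = 160 / 3.6 = 44.4444 m/s
V^2 = 1975.3086 m^2/s^2
R_v = 1975.3086 / 0.22
R_v = 8978.7 m

8978.7


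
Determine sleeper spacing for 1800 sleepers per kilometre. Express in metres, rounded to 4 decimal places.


Spacing = 1000 m / number of sleepers
Spacing = 1000 / 1800
Spacing = 0.5556 m

0.5556


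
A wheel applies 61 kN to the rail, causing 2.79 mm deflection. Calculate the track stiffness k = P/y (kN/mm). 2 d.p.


Track stiffness k = P / y
k = 61 / 2.79
k = 21.86 kN/mm

21.86


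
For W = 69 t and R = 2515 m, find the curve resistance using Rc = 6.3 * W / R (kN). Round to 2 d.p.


Rc = 6.3 * W / R
Rc = 6.3 * 69 / 2515
Rc = 434.7 / 2515
Rc = 0.17 kN

0.17


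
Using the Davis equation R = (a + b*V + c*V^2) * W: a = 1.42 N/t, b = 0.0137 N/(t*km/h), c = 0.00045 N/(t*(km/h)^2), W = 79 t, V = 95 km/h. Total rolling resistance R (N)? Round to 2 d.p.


b*V = 0.0137 * 95 = 1.3015
c*V^2 = 0.00045 * 9025 = 4.06125
R_per_t = 1.42 + 1.3015 + 4.06125 = 6.78275 N/t
R_total = 6.78275 * 79 = 535.84 N

535.84


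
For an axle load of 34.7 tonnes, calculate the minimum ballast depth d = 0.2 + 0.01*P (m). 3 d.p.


d = 0.2 + 0.01 * 34.7
d = 0.2 + 0.347
d = 0.547 m

0.547


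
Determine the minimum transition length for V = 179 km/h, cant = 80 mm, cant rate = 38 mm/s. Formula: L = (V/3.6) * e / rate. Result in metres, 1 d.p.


Convert speed: V = 179 / 3.6 = 49.7222 m/s
L = 49.7222 * 80 / 38
L = 3977.7778 / 38
L = 104.7 m

104.7


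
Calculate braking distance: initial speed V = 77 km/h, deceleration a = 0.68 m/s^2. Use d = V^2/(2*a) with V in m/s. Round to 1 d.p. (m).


Convert speed: V = 77 / 3.6 = 21.3889 m/s
V^2 = 457.4846
d = 457.4846 / (2 * 0.68)
d = 457.4846 / 1.36
d = 336.4 m

336.4


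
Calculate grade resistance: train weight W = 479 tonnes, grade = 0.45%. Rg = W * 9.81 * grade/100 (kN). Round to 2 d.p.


Rg = W * 9.81 * grade / 100
Rg = 479 * 9.81 * 0.45 / 100
Rg = 4698.99 * 0.0045
Rg = 21.15 kN

21.15


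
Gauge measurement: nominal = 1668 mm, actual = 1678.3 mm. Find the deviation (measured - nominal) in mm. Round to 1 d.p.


Deviation = measured - nominal
Deviation = 1678.3 - 1668
Deviation = 10.3 mm

10.3


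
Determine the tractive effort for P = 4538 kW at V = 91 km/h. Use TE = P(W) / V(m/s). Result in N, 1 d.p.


Convert: P = 4538 kW = 4538000 W
V = 91 / 3.6 = 25.2778 m/s
TE = 4538000 / 25.2778
TE = 179525.3 N

179525.3


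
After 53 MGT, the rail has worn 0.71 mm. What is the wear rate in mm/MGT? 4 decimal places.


Wear rate = total wear / cumulative tonnage
Rate = 0.71 / 53
Rate = 0.0134 mm/MGT

0.0134


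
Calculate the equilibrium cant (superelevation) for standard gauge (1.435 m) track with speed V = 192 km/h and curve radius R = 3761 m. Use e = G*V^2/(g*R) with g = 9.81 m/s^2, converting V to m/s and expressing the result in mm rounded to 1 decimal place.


Convert speed: V = 192 / 3.6 = 53.3333 m/s
Apply formula: e = 1.435 * 53.3333^2 / (9.81 * 3761)
e = 1.435 * 2844.4444 / 36895.41
e = 0.110631 m = 110.6 mm

110.6


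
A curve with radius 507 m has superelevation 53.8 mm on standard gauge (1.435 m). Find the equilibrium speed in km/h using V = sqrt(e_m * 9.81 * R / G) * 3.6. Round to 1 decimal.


Convert cant: e = 53.8 mm = 0.0538 m
V_ms = sqrt(0.0538 * 9.81 * 507 / 1.435)
V_ms = sqrt(186.4693) = 13.6554 m/s
V = 13.6554 * 3.6 = 49.2 km/h

49.2


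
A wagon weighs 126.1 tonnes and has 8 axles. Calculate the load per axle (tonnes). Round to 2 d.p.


Load per axle = total weight / number of axles
Load = 126.1 / 8
Load = 15.76 tonnes

15.76


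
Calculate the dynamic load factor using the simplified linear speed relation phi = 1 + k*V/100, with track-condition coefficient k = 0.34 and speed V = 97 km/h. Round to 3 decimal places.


phi = 1 + k * V / 100
phi = 1 + 0.34 * 97 / 100
phi = 1 + 0.3298
phi = 1.330

1.330


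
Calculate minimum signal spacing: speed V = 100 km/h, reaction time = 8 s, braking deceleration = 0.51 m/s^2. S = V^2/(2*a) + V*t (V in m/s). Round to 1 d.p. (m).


V = 100 / 3.6 = 27.7778 m/s
Braking distance = 27.7778^2 / (2*0.51) = 756.4754 m
Sighting distance = 27.7778 * 8 = 222.2222 m
S = 756.4754 + 222.2222 = 978.7 m

978.7


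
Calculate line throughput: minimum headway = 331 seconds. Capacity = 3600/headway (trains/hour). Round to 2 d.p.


Capacity = 3600 / headway
Capacity = 3600 / 331
Capacity = 10.88 trains/hour

10.88


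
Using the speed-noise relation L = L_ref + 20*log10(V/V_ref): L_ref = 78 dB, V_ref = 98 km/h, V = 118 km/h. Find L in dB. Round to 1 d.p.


V/V_ref = 118 / 98 = 1.204082
log10(1.204082) = 0.080656
20 * 0.080656 = 1.6131
L = 78 + 1.6131 = 79.6 dB

79.6


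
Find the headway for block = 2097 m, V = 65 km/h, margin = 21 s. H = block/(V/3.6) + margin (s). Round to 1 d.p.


V = 65 / 3.6 = 18.0556 m/s
Block traversal time = 2097 / 18.0556 = 116.1415 s
Headway = 116.1415 + 21
Headway = 137.1 s

137.1


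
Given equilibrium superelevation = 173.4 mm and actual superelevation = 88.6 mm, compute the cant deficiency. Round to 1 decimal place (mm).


Cant deficiency = equilibrium cant - actual cant
CD = 173.4 - 88.6
CD = 84.8 mm

84.8


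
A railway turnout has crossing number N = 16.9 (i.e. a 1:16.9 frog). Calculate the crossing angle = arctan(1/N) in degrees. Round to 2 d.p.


1/N = 1/16.9 = 0.059172
angle = arctan(0.059172) = 0.059103 rad
angle = 0.059103 * 180/pi = 3.39 degrees

3.39


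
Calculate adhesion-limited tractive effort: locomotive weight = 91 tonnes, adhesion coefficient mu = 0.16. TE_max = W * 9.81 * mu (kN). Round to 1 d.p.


TE_max = W * g * mu
TE_max = 91 * 9.81 * 0.16
TE_max = 892.71 * 0.16
TE_max = 142.8 kN

142.8


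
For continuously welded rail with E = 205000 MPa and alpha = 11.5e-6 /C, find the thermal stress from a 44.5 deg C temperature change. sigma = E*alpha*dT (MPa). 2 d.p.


sigma = E * alpha * dT
sigma = 205000 * 11.5e-6 * 44.5
sigma = 2.3575 * 44.5
sigma = 104.91 MPa

104.91


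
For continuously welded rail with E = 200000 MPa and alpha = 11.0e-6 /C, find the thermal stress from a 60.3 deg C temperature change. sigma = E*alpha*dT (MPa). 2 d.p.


sigma = E * alpha * dT
sigma = 200000 * 11.0e-6 * 60.3
sigma = 2.2 * 60.3
sigma = 132.66 MPa

132.66


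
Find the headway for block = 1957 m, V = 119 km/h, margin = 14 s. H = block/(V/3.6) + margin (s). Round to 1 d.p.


V = 119 / 3.6 = 33.0556 m/s
Block traversal time = 1957 / 33.0556 = 59.2034 s
Headway = 59.2034 + 14
Headway = 73.2 s

73.2


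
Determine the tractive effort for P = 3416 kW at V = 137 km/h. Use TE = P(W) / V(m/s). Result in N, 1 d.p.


Convert: P = 3416 kW = 3416000 W
V = 137 / 3.6 = 38.0556 m/s
TE = 3416000 / 38.0556
TE = 89763.5 N

89763.5


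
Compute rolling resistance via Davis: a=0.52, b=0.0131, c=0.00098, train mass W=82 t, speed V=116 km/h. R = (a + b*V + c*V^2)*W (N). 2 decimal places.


b*V = 0.0131 * 116 = 1.5196
c*V^2 = 0.00098 * 13456 = 13.18688
R_per_t = 0.52 + 1.5196 + 13.18688 = 15.22648 N/t
R_total = 15.22648 * 82 = 1248.57 N

1248.57


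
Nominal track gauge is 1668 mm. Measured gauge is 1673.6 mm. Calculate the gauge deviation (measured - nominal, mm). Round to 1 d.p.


Deviation = measured - nominal
Deviation = 1673.6 - 1668
Deviation = 5.6 mm

5.6


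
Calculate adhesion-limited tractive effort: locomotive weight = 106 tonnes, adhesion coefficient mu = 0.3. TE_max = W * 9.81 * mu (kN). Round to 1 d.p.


TE_max = W * g * mu
TE_max = 106 * 9.81 * 0.3
TE_max = 1039.86 * 0.3
TE_max = 312.0 kN

312.0


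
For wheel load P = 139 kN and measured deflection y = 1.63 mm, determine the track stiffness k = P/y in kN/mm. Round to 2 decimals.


Track stiffness k = P / y
k = 139 / 1.63
k = 85.28 kN/mm

85.28


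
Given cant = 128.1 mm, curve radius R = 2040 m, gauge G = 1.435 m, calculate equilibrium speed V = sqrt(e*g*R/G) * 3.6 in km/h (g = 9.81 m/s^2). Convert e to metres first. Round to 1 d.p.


Convert cant: e = 128.1 mm = 0.1281 m
V_ms = sqrt(0.1281 * 9.81 * 2040 / 1.435)
V_ms = sqrt(1786.47278) = 42.2667 m/s
V = 42.2667 * 3.6 = 152.2 km/h

152.2


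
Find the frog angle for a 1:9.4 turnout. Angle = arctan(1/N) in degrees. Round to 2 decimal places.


1/N = 1/9.4 = 0.106383
angle = arctan(0.106383) = 0.105984 rad
angle = 0.105984 * 180/pi = 6.07 degrees

6.07


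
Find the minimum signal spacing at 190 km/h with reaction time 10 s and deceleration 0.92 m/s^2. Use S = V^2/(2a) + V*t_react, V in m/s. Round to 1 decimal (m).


V = 190 / 3.6 = 52.7778 m/s
Braking distance = 52.7778^2 / (2*0.92) = 1513.8553 m
Sighting distance = 52.7778 * 10 = 527.7778 m
S = 1513.8553 + 527.7778 = 2041.6 m

2041.6


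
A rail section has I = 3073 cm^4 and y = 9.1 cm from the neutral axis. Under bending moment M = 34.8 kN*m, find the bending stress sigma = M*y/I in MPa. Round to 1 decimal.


Convert units:
M = 34.8 kN*m = 34800000 N*mm
y = 9.1 cm = 91 mm
I = 3073 cm^4 = 30730000 mm^4
sigma = 34800000 * 91 / 30730000
sigma = 103.1 MPa

103.1


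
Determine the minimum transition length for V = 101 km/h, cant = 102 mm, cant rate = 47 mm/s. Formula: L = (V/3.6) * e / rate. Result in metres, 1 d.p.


Convert speed: V = 101 / 3.6 = 28.0556 m/s
L = 28.0556 * 102 / 47
L = 2861.6667 / 47
L = 60.9 m

60.9


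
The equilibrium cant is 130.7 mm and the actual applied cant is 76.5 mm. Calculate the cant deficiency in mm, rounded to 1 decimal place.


Cant deficiency = equilibrium cant - actual cant
CD = 130.7 - 76.5
CD = 54.2 mm

54.2


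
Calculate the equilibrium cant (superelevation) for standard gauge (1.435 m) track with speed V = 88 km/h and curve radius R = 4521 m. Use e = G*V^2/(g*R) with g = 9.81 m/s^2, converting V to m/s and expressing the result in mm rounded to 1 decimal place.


Convert speed: V = 88 / 3.6 = 24.4444 m/s
Apply formula: e = 1.435 * 24.4444^2 / (9.81 * 4521)
e = 1.435 * 597.5309 / 44351.01
e = 0.019333 m = 19.3 mm

19.3


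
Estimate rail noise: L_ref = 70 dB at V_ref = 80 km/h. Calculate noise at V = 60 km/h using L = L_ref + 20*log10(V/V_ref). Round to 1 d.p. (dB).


V/V_ref = 60 / 80 = 0.75
log10(0.75) = -0.124939
20 * -0.124939 = -2.4988
L = 70 + -2.4988 = 67.5 dB

67.5


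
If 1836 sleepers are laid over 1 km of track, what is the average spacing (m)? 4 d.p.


Spacing = 1000 m / number of sleepers
Spacing = 1000 / 1836
Spacing = 0.5447 m

0.5447


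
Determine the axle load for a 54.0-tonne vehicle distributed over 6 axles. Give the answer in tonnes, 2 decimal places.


Load per axle = total weight / number of axles
Load = 54.0 / 6
Load = 9.00 tonnes

9.00


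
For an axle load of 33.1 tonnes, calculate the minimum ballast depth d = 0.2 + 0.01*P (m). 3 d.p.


d = 0.2 + 0.01 * 33.1
d = 0.2 + 0.331
d = 0.531 m

0.531


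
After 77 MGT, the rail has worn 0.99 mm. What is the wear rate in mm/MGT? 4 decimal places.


Wear rate = total wear / cumulative tonnage
Rate = 0.99 / 77
Rate = 0.0129 mm/MGT

0.0129


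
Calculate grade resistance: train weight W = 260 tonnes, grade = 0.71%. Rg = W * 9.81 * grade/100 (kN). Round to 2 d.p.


Rg = W * 9.81 * grade / 100
Rg = 260 * 9.81 * 0.71 / 100
Rg = 2550.6 * 0.0071
Rg = 18.11 kN

18.11


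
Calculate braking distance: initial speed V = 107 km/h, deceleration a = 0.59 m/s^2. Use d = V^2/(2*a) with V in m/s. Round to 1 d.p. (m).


Convert speed: V = 107 / 3.6 = 29.7222 m/s
V^2 = 883.4105
d = 883.4105 / (2 * 0.59)
d = 883.4105 / 1.18
d = 748.7 m

748.7


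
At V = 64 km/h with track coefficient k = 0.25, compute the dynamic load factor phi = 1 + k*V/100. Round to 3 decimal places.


phi = 1 + k * V / 100
phi = 1 + 0.25 * 64 / 100
phi = 1 + 0.16
phi = 1.160

1.160


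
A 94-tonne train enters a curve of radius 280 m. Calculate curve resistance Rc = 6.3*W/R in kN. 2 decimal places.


Rc = 6.3 * W / R
Rc = 6.3 * 94 / 280
Rc = 592.2 / 280
Rc = 2.12 kN

2.12


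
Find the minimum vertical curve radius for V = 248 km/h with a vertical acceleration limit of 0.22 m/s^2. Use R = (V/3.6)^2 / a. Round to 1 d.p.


Convert speed: V = 248 / 3.6 = 68.8889 m/s
V^2 = 4745.679 m^2/s^2
R_v = 4745.679 / 0.22
R_v = 21571.3 m

21571.3


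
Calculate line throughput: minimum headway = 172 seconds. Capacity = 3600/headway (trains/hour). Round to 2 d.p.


Capacity = 3600 / headway
Capacity = 3600 / 172
Capacity = 20.93 trains/hour

20.93


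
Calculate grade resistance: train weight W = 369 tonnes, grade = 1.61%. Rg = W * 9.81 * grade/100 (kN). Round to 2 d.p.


Rg = W * 9.81 * grade / 100
Rg = 369 * 9.81 * 1.61 / 100
Rg = 3619.89 * 0.0161
Rg = 58.28 kN

58.28


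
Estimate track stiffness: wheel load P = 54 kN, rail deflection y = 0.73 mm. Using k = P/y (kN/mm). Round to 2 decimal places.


Track stiffness k = P / y
k = 54 / 0.73
k = 73.97 kN/mm

73.97


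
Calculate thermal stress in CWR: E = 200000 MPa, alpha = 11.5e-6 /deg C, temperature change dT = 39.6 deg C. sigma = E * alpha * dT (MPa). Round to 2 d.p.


sigma = E * alpha * dT
sigma = 200000 * 11.5e-6 * 39.6
sigma = 2.3 * 39.6
sigma = 91.08 MPa

91.08


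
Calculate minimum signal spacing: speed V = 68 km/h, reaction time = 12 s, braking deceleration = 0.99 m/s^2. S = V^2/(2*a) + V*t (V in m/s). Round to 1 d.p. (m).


V = 68 / 3.6 = 18.8889 m/s
Braking distance = 18.8889^2 / (2*0.99) = 180.197 m
Sighting distance = 18.8889 * 12 = 226.6667 m
S = 180.197 + 226.6667 = 406.9 m

406.9


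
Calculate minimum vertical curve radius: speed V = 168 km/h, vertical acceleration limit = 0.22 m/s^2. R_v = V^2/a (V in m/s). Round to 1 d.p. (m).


Convert speed: V = 168 / 3.6 = 46.6667 m/s
V^2 = 2177.7778 m^2/s^2
R_v = 2177.7778 / 0.22
R_v = 9899.0 m

9899.0
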